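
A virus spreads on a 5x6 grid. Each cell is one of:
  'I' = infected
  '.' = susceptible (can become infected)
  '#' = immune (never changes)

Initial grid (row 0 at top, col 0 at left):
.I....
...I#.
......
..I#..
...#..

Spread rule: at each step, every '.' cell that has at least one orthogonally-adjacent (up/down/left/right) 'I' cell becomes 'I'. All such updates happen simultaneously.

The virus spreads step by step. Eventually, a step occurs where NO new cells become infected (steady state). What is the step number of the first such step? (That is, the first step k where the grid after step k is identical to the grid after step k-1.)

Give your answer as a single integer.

Answer: 6

Derivation:
Step 0 (initial): 3 infected
Step 1: +9 new -> 12 infected
Step 2: +6 new -> 18 infected
Step 3: +5 new -> 23 infected
Step 4: +3 new -> 26 infected
Step 5: +1 new -> 27 infected
Step 6: +0 new -> 27 infected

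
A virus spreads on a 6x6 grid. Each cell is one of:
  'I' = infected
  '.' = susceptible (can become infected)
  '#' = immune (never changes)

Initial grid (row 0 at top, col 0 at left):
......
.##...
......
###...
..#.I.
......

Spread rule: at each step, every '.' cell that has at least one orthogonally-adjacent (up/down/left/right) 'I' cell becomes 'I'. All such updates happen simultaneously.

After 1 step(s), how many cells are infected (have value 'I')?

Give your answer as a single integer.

Step 0 (initial): 1 infected
Step 1: +4 new -> 5 infected

Answer: 5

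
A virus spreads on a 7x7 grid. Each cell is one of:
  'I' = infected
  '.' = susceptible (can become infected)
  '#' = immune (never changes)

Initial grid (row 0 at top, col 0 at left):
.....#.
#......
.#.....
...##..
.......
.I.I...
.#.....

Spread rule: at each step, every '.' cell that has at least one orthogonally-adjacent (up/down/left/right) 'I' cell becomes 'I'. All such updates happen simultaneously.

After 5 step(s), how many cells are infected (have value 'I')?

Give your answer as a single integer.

Answer: 30

Derivation:
Step 0 (initial): 2 infected
Step 1: +6 new -> 8 infected
Step 2: +8 new -> 16 infected
Step 3: +5 new -> 21 infected
Step 4: +5 new -> 26 infected
Step 5: +4 new -> 30 infected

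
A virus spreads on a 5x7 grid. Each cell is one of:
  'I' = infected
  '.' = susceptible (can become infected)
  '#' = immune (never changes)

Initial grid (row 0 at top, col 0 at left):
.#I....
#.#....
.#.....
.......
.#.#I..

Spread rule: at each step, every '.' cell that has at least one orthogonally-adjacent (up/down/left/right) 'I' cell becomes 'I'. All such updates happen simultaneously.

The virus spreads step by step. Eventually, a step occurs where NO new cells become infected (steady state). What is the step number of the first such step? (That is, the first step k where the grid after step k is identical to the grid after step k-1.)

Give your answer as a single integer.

Answer: 7

Derivation:
Step 0 (initial): 2 infected
Step 1: +3 new -> 5 infected
Step 2: +6 new -> 11 infected
Step 3: +6 new -> 17 infected
Step 4: +6 new -> 23 infected
Step 5: +2 new -> 25 infected
Step 6: +2 new -> 27 infected
Step 7: +0 new -> 27 infected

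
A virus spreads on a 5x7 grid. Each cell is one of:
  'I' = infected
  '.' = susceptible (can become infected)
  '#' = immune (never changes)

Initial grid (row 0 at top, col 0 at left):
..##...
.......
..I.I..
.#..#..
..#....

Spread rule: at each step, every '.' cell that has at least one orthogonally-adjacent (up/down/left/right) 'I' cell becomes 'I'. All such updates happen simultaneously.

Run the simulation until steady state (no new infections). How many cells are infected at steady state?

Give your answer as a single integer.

Step 0 (initial): 2 infected
Step 1: +6 new -> 8 infected
Step 2: +8 new -> 16 infected
Step 3: +8 new -> 24 infected
Step 4: +5 new -> 29 infected
Step 5: +1 new -> 30 infected
Step 6: +0 new -> 30 infected

Answer: 30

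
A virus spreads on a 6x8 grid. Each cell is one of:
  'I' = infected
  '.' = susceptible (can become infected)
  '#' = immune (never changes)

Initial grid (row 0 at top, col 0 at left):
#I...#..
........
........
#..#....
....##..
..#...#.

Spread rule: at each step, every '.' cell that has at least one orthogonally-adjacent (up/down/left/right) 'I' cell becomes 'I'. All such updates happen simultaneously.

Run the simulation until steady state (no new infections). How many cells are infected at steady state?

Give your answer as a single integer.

Step 0 (initial): 1 infected
Step 1: +2 new -> 3 infected
Step 2: +4 new -> 7 infected
Step 3: +5 new -> 12 infected
Step 4: +4 new -> 16 infected
Step 5: +5 new -> 21 infected
Step 6: +5 new -> 26 infected
Step 7: +5 new -> 31 infected
Step 8: +4 new -> 35 infected
Step 9: +3 new -> 38 infected
Step 10: +1 new -> 39 infected
Step 11: +1 new -> 40 infected
Step 12: +0 new -> 40 infected

Answer: 40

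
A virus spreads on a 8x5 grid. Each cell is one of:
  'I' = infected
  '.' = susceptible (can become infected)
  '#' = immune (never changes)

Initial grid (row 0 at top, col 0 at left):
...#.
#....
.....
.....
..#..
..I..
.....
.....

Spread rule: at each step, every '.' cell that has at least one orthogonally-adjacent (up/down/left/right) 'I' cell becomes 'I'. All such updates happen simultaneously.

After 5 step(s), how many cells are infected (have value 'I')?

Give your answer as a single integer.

Answer: 31

Derivation:
Step 0 (initial): 1 infected
Step 1: +3 new -> 4 infected
Step 2: +7 new -> 11 infected
Step 3: +8 new -> 19 infected
Step 4: +7 new -> 26 infected
Step 5: +5 new -> 31 infected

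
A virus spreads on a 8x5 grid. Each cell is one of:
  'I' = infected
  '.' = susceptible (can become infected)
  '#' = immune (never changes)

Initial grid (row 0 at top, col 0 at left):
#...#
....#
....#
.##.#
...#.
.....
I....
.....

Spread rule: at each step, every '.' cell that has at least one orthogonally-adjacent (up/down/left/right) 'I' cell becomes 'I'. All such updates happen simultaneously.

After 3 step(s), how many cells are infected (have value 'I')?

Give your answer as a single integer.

Answer: 13

Derivation:
Step 0 (initial): 1 infected
Step 1: +3 new -> 4 infected
Step 2: +4 new -> 8 infected
Step 3: +5 new -> 13 infected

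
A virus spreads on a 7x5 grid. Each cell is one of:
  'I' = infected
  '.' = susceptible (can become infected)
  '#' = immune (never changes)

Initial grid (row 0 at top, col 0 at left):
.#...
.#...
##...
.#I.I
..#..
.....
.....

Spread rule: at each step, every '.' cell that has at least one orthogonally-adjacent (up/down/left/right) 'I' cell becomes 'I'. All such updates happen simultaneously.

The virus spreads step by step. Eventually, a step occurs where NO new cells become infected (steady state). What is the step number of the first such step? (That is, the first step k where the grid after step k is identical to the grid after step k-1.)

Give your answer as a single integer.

Step 0 (initial): 2 infected
Step 1: +4 new -> 6 infected
Step 2: +5 new -> 11 infected
Step 3: +5 new -> 16 infected
Step 4: +3 new -> 19 infected
Step 5: +2 new -> 21 infected
Step 6: +3 new -> 24 infected
Step 7: +2 new -> 26 infected
Step 8: +1 new -> 27 infected
Step 9: +0 new -> 27 infected

Answer: 9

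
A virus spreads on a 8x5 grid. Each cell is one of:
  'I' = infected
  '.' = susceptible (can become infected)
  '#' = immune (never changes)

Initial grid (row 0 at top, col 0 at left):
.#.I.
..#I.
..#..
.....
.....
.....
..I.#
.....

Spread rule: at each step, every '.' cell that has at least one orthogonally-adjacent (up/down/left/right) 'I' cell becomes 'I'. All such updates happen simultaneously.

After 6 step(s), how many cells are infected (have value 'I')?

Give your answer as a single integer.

Step 0 (initial): 3 infected
Step 1: +8 new -> 11 infected
Step 2: +8 new -> 19 infected
Step 3: +8 new -> 27 infected
Step 4: +3 new -> 30 infected
Step 5: +2 new -> 32 infected
Step 6: +2 new -> 34 infected

Answer: 34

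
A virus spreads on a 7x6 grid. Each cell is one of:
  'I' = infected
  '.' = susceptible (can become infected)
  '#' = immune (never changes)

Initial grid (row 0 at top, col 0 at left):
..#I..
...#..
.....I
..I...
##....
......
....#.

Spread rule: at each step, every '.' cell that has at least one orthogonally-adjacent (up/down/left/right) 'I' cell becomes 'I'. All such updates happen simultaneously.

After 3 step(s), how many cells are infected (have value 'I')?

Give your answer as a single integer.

Step 0 (initial): 3 infected
Step 1: +8 new -> 11 infected
Step 2: +10 new -> 21 infected
Step 3: +7 new -> 28 infected

Answer: 28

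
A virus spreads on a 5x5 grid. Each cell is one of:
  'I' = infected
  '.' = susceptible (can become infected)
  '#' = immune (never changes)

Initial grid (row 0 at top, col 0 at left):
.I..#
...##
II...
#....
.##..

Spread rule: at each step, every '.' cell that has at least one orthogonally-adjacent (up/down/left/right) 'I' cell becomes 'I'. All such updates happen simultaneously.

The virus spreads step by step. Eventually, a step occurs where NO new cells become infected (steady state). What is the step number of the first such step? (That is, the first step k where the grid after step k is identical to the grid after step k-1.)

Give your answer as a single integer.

Answer: 6

Derivation:
Step 0 (initial): 3 infected
Step 1: +6 new -> 9 infected
Step 2: +4 new -> 13 infected
Step 3: +2 new -> 15 infected
Step 4: +2 new -> 17 infected
Step 5: +1 new -> 18 infected
Step 6: +0 new -> 18 infected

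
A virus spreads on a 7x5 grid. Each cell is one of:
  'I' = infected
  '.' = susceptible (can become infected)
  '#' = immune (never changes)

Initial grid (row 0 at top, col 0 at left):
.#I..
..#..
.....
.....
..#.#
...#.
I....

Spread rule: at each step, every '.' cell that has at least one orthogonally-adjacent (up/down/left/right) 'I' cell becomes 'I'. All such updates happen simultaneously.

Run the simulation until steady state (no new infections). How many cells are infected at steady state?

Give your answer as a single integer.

Step 0 (initial): 2 infected
Step 1: +3 new -> 5 infected
Step 2: +5 new -> 10 infected
Step 3: +6 new -> 16 infected
Step 4: +6 new -> 22 infected
Step 5: +6 new -> 28 infected
Step 6: +2 new -> 30 infected
Step 7: +0 new -> 30 infected

Answer: 30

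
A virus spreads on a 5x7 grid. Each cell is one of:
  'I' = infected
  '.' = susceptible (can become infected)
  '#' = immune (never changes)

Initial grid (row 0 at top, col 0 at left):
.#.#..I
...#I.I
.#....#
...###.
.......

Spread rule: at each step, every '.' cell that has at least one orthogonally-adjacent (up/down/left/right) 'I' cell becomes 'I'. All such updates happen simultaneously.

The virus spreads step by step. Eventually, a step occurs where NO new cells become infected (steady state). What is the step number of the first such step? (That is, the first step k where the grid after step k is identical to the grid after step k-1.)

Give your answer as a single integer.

Step 0 (initial): 3 infected
Step 1: +4 new -> 7 infected
Step 2: +2 new -> 9 infected
Step 3: +1 new -> 10 infected
Step 4: +2 new -> 12 infected
Step 5: +4 new -> 16 infected
Step 6: +4 new -> 20 infected
Step 7: +4 new -> 24 infected
Step 8: +1 new -> 25 infected
Step 9: +1 new -> 26 infected
Step 10: +1 new -> 27 infected
Step 11: +0 new -> 27 infected

Answer: 11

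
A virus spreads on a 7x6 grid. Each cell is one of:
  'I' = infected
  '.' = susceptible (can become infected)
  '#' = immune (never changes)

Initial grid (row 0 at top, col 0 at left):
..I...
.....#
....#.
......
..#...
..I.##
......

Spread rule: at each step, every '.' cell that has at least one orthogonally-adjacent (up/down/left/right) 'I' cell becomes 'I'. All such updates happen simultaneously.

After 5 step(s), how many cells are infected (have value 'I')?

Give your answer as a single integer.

Answer: 36

Derivation:
Step 0 (initial): 2 infected
Step 1: +6 new -> 8 infected
Step 2: +10 new -> 18 infected
Step 3: +12 new -> 30 infected
Step 4: +5 new -> 35 infected
Step 5: +1 new -> 36 infected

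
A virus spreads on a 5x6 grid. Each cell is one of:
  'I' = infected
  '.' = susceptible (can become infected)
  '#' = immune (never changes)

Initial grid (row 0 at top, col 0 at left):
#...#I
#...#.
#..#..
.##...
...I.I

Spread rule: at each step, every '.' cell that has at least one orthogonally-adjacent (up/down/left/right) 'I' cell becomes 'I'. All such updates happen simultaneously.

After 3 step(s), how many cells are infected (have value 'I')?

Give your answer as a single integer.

Step 0 (initial): 3 infected
Step 1: +5 new -> 8 infected
Step 2: +3 new -> 11 infected
Step 3: +2 new -> 13 infected

Answer: 13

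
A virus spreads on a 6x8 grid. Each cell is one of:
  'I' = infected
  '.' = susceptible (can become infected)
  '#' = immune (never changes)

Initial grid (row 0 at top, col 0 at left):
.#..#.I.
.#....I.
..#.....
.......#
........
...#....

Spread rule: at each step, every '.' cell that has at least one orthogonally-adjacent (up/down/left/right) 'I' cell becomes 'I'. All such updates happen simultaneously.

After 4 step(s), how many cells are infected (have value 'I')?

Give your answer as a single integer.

Step 0 (initial): 2 infected
Step 1: +5 new -> 7 infected
Step 2: +4 new -> 11 infected
Step 3: +4 new -> 15 infected
Step 4: +7 new -> 22 infected

Answer: 22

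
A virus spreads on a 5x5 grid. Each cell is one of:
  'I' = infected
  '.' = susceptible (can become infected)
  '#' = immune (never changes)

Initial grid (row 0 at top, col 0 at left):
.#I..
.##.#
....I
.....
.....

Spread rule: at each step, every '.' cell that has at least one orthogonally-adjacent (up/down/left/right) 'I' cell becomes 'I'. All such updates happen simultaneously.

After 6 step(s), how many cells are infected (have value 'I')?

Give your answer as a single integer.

Step 0 (initial): 2 infected
Step 1: +3 new -> 5 infected
Step 2: +5 new -> 10 infected
Step 3: +3 new -> 13 infected
Step 4: +3 new -> 16 infected
Step 5: +3 new -> 19 infected
Step 6: +2 new -> 21 infected

Answer: 21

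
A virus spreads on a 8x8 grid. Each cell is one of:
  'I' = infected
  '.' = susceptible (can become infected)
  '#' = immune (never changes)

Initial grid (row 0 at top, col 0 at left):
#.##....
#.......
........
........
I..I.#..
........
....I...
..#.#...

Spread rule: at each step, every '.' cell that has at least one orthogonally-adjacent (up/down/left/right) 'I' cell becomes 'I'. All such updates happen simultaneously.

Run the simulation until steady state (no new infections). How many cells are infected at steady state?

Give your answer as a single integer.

Step 0 (initial): 3 infected
Step 1: +10 new -> 13 infected
Step 2: +13 new -> 26 infected
Step 3: +10 new -> 36 infected
Step 4: +9 new -> 45 infected
Step 5: +6 new -> 51 infected
Step 6: +3 new -> 54 infected
Step 7: +2 new -> 56 infected
Step 8: +1 new -> 57 infected
Step 9: +0 new -> 57 infected

Answer: 57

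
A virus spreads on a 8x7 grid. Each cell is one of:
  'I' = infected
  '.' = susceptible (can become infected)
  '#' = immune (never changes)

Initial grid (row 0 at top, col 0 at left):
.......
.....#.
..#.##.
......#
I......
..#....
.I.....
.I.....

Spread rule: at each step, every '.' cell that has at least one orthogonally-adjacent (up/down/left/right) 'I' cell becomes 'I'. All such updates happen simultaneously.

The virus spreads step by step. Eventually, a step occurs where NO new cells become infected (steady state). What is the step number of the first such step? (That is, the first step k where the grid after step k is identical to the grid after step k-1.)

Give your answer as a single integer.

Answer: 13

Derivation:
Step 0 (initial): 3 infected
Step 1: +8 new -> 11 infected
Step 2: +5 new -> 16 infected
Step 3: +7 new -> 23 infected
Step 4: +7 new -> 30 infected
Step 5: +8 new -> 38 infected
Step 6: +5 new -> 43 infected
Step 7: +2 new -> 45 infected
Step 8: +1 new -> 46 infected
Step 9: +1 new -> 47 infected
Step 10: +1 new -> 48 infected
Step 11: +1 new -> 49 infected
Step 12: +1 new -> 50 infected
Step 13: +0 new -> 50 infected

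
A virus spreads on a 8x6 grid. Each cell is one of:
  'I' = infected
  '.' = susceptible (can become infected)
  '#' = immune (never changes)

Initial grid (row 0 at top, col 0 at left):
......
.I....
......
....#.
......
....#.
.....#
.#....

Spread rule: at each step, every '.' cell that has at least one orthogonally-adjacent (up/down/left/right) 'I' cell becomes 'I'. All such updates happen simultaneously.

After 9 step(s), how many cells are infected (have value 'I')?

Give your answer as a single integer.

Step 0 (initial): 1 infected
Step 1: +4 new -> 5 infected
Step 2: +6 new -> 11 infected
Step 3: +6 new -> 17 infected
Step 4: +7 new -> 24 infected
Step 5: +6 new -> 30 infected
Step 6: +5 new -> 35 infected
Step 7: +4 new -> 39 infected
Step 8: +3 new -> 42 infected
Step 9: +1 new -> 43 infected

Answer: 43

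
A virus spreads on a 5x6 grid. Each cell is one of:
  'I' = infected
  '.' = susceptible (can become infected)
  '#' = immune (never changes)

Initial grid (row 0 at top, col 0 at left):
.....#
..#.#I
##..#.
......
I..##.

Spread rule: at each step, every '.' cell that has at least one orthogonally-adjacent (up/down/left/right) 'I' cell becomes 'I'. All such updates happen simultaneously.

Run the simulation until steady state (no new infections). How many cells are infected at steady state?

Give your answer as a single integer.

Answer: 22

Derivation:
Step 0 (initial): 2 infected
Step 1: +3 new -> 5 infected
Step 2: +3 new -> 8 infected
Step 3: +3 new -> 11 infected
Step 4: +2 new -> 13 infected
Step 5: +1 new -> 14 infected
Step 6: +1 new -> 15 infected
Step 7: +1 new -> 16 infected
Step 8: +2 new -> 18 infected
Step 9: +1 new -> 19 infected
Step 10: +2 new -> 21 infected
Step 11: +1 new -> 22 infected
Step 12: +0 new -> 22 infected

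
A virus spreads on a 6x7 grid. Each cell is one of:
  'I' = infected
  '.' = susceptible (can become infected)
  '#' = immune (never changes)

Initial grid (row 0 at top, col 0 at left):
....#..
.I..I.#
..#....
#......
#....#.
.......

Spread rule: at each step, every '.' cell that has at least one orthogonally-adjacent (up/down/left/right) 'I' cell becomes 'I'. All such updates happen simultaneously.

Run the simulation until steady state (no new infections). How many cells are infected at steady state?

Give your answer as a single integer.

Answer: 36

Derivation:
Step 0 (initial): 2 infected
Step 1: +7 new -> 9 infected
Step 2: +9 new -> 18 infected
Step 3: +7 new -> 25 infected
Step 4: +5 new -> 30 infected
Step 5: +5 new -> 35 infected
Step 6: +1 new -> 36 infected
Step 7: +0 new -> 36 infected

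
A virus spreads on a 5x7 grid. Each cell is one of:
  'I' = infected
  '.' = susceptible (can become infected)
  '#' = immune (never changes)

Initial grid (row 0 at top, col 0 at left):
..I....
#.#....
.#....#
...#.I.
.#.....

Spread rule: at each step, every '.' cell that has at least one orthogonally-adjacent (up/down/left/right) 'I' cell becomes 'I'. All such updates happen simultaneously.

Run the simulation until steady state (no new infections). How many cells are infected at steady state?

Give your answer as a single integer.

Step 0 (initial): 2 infected
Step 1: +6 new -> 8 infected
Step 2: +8 new -> 16 infected
Step 3: +5 new -> 21 infected
Step 4: +3 new -> 24 infected
Step 5: +1 new -> 25 infected
Step 6: +1 new -> 26 infected
Step 7: +1 new -> 27 infected
Step 8: +2 new -> 29 infected
Step 9: +0 new -> 29 infected

Answer: 29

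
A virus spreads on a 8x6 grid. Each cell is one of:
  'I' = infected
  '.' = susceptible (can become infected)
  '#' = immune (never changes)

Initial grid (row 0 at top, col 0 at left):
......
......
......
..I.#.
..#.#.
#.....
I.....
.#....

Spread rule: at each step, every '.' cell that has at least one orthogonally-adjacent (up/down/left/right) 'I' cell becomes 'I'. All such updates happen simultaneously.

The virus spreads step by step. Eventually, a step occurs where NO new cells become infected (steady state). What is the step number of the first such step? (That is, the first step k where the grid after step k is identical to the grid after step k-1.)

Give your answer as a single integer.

Answer: 7

Derivation:
Step 0 (initial): 2 infected
Step 1: +5 new -> 7 infected
Step 2: +8 new -> 15 infected
Step 3: +10 new -> 25 infected
Step 4: +8 new -> 33 infected
Step 5: +7 new -> 40 infected
Step 6: +3 new -> 43 infected
Step 7: +0 new -> 43 infected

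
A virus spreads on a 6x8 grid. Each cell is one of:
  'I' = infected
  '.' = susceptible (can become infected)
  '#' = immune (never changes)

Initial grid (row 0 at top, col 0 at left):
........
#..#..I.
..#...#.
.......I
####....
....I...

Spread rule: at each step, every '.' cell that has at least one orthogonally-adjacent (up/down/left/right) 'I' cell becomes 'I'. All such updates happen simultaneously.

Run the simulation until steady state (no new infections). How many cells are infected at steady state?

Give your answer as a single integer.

Step 0 (initial): 3 infected
Step 1: +9 new -> 12 infected
Step 2: +11 new -> 23 infected
Step 3: +4 new -> 27 infected
Step 4: +4 new -> 31 infected
Step 5: +2 new -> 33 infected
Step 6: +4 new -> 37 infected
Step 7: +3 new -> 40 infected
Step 8: +0 new -> 40 infected

Answer: 40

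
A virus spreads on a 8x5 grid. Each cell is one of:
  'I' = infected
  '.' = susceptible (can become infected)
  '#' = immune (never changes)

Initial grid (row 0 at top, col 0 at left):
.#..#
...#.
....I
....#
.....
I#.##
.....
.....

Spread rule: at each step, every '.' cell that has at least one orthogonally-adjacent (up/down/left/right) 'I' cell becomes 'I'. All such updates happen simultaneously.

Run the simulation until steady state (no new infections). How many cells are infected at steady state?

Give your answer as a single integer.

Step 0 (initial): 2 infected
Step 1: +4 new -> 6 infected
Step 2: +6 new -> 12 infected
Step 3: +9 new -> 21 infected
Step 4: +7 new -> 28 infected
Step 5: +4 new -> 32 infected
Step 6: +1 new -> 33 infected
Step 7: +0 new -> 33 infected

Answer: 33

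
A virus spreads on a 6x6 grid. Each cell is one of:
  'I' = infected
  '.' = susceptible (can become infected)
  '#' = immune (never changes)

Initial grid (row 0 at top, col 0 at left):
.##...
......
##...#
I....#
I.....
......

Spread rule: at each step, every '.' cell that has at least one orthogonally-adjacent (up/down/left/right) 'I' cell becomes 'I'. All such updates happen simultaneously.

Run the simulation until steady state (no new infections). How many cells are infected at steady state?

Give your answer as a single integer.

Answer: 30

Derivation:
Step 0 (initial): 2 infected
Step 1: +3 new -> 5 infected
Step 2: +3 new -> 8 infected
Step 3: +4 new -> 12 infected
Step 4: +5 new -> 17 infected
Step 5: +5 new -> 22 infected
Step 6: +4 new -> 26 infected
Step 7: +3 new -> 29 infected
Step 8: +1 new -> 30 infected
Step 9: +0 new -> 30 infected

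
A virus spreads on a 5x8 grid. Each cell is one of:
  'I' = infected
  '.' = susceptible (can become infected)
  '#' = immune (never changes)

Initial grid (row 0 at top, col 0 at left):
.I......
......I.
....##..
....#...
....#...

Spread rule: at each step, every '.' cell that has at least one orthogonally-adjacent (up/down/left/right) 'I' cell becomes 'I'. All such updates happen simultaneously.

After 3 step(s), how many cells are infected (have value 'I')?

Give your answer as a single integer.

Answer: 26

Derivation:
Step 0 (initial): 2 infected
Step 1: +7 new -> 9 infected
Step 2: +9 new -> 18 infected
Step 3: +8 new -> 26 infected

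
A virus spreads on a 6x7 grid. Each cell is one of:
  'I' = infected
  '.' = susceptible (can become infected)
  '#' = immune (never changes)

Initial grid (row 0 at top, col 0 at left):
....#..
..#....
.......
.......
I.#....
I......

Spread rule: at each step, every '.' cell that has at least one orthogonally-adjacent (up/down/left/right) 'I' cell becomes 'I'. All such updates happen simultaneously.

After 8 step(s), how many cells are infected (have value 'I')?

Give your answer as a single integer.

Step 0 (initial): 2 infected
Step 1: +3 new -> 5 infected
Step 2: +3 new -> 8 infected
Step 3: +4 new -> 12 infected
Step 4: +6 new -> 18 infected
Step 5: +5 new -> 23 infected
Step 6: +6 new -> 29 infected
Step 7: +5 new -> 34 infected
Step 8: +2 new -> 36 infected

Answer: 36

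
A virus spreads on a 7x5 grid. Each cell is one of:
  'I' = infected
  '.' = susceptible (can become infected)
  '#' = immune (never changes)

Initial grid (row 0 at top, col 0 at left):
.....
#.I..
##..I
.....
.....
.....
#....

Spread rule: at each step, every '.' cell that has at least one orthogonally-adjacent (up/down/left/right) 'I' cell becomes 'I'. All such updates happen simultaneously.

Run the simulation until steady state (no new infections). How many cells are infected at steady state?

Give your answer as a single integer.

Answer: 31

Derivation:
Step 0 (initial): 2 infected
Step 1: +7 new -> 9 infected
Step 2: +6 new -> 15 infected
Step 3: +5 new -> 20 infected
Step 4: +5 new -> 25 infected
Step 5: +4 new -> 29 infected
Step 6: +2 new -> 31 infected
Step 7: +0 new -> 31 infected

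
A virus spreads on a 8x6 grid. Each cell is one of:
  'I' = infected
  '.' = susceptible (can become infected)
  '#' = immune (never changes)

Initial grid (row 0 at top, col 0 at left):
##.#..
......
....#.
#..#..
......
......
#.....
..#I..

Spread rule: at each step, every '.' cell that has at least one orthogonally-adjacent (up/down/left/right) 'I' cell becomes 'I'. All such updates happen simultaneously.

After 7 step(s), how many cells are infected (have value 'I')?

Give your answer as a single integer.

Answer: 31

Derivation:
Step 0 (initial): 1 infected
Step 1: +2 new -> 3 infected
Step 2: +4 new -> 7 infected
Step 3: +5 new -> 12 infected
Step 4: +5 new -> 17 infected
Step 5: +6 new -> 23 infected
Step 6: +4 new -> 27 infected
Step 7: +4 new -> 31 infected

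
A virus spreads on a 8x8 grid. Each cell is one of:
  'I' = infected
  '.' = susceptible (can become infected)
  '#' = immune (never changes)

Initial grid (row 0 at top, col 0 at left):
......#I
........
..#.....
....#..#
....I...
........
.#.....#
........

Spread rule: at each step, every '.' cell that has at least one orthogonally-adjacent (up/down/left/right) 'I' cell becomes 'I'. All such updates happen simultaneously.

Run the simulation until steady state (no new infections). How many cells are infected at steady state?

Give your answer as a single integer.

Answer: 58

Derivation:
Step 0 (initial): 2 infected
Step 1: +4 new -> 6 infected
Step 2: +9 new -> 15 infected
Step 3: +13 new -> 28 infected
Step 4: +12 new -> 40 infected
Step 5: +8 new -> 48 infected
Step 6: +6 new -> 54 infected
Step 7: +3 new -> 57 infected
Step 8: +1 new -> 58 infected
Step 9: +0 new -> 58 infected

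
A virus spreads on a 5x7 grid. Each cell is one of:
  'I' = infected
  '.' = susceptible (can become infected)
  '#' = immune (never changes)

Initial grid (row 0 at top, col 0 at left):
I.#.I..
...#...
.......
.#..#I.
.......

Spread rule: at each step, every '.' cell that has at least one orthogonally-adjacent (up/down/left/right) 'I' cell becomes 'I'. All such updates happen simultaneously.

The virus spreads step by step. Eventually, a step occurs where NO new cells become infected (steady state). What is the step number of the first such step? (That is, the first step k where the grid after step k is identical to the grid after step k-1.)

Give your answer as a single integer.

Step 0 (initial): 3 infected
Step 1: +8 new -> 11 infected
Step 2: +8 new -> 19 infected
Step 3: +6 new -> 25 infected
Step 4: +4 new -> 29 infected
Step 5: +2 new -> 31 infected
Step 6: +0 new -> 31 infected

Answer: 6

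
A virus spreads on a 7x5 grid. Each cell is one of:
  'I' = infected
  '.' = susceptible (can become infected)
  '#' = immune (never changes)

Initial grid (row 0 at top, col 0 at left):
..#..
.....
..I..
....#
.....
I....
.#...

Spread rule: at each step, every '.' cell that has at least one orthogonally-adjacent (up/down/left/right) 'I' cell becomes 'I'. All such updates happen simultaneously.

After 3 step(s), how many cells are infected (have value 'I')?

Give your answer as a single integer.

Step 0 (initial): 2 infected
Step 1: +7 new -> 9 infected
Step 2: +10 new -> 19 infected
Step 3: +7 new -> 26 infected

Answer: 26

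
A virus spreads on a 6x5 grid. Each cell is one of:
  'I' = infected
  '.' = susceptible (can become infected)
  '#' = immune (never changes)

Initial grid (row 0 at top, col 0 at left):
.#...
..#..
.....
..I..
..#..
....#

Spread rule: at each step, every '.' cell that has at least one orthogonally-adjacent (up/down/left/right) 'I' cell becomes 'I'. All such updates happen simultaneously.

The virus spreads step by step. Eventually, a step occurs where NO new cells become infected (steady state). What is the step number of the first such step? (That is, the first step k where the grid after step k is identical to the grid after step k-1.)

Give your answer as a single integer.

Answer: 6

Derivation:
Step 0 (initial): 1 infected
Step 1: +3 new -> 4 infected
Step 2: +6 new -> 10 infected
Step 3: +8 new -> 18 infected
Step 4: +5 new -> 23 infected
Step 5: +3 new -> 26 infected
Step 6: +0 new -> 26 infected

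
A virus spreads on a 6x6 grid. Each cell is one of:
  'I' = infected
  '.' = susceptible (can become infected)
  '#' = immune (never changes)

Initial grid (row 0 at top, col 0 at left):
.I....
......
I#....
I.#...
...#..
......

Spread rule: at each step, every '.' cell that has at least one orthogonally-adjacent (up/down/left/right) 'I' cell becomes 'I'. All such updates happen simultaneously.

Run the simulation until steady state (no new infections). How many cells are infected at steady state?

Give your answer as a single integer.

Answer: 33

Derivation:
Step 0 (initial): 3 infected
Step 1: +6 new -> 9 infected
Step 2: +4 new -> 13 infected
Step 3: +5 new -> 18 infected
Step 4: +4 new -> 22 infected
Step 5: +4 new -> 26 infected
Step 6: +3 new -> 29 infected
Step 7: +3 new -> 32 infected
Step 8: +1 new -> 33 infected
Step 9: +0 new -> 33 infected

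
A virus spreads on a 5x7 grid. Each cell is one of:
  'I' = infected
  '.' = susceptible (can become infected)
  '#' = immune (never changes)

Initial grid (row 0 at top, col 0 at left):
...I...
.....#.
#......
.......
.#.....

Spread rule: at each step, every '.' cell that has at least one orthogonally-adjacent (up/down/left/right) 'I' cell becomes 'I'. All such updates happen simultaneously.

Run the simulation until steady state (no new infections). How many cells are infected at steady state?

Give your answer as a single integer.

Step 0 (initial): 1 infected
Step 1: +3 new -> 4 infected
Step 2: +5 new -> 9 infected
Step 3: +6 new -> 15 infected
Step 4: +7 new -> 22 infected
Step 5: +5 new -> 27 infected
Step 6: +3 new -> 30 infected
Step 7: +2 new -> 32 infected
Step 8: +0 new -> 32 infected

Answer: 32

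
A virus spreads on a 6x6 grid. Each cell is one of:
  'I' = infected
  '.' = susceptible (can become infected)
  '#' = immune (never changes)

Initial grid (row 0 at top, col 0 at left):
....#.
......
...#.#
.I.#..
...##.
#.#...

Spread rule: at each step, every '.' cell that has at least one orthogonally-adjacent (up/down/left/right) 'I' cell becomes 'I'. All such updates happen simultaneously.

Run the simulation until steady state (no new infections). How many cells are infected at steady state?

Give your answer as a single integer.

Answer: 28

Derivation:
Step 0 (initial): 1 infected
Step 1: +4 new -> 5 infected
Step 2: +6 new -> 11 infected
Step 3: +3 new -> 14 infected
Step 4: +3 new -> 17 infected
Step 5: +2 new -> 19 infected
Step 6: +2 new -> 21 infected
Step 7: +2 new -> 23 infected
Step 8: +1 new -> 24 infected
Step 9: +1 new -> 25 infected
Step 10: +1 new -> 26 infected
Step 11: +1 new -> 27 infected
Step 12: +1 new -> 28 infected
Step 13: +0 new -> 28 infected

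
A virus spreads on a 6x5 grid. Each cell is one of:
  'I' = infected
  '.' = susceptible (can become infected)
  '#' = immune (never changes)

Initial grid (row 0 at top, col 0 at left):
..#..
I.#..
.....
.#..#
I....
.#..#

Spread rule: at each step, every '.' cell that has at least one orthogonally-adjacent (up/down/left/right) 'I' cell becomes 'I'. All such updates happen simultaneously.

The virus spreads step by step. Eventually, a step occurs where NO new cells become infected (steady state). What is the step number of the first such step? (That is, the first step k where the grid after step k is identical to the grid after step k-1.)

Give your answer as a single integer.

Answer: 8

Derivation:
Step 0 (initial): 2 infected
Step 1: +6 new -> 8 infected
Step 2: +3 new -> 11 infected
Step 3: +4 new -> 15 infected
Step 4: +4 new -> 19 infected
Step 5: +2 new -> 21 infected
Step 6: +2 new -> 23 infected
Step 7: +1 new -> 24 infected
Step 8: +0 new -> 24 infected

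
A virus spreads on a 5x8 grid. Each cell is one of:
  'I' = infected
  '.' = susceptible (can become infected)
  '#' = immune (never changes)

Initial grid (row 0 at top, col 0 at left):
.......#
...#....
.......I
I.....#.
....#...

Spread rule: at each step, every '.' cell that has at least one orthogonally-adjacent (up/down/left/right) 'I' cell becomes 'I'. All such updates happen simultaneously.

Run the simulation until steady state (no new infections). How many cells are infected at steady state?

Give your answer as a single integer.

Answer: 36

Derivation:
Step 0 (initial): 2 infected
Step 1: +6 new -> 8 infected
Step 2: +7 new -> 15 infected
Step 3: +10 new -> 25 infected
Step 4: +8 new -> 33 infected
Step 5: +2 new -> 35 infected
Step 6: +1 new -> 36 infected
Step 7: +0 new -> 36 infected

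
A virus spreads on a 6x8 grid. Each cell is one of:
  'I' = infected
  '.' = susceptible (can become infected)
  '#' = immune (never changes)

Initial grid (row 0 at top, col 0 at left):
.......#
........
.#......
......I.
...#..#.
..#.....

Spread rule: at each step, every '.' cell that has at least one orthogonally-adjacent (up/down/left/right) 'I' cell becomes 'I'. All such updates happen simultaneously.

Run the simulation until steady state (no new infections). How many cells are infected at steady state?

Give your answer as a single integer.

Step 0 (initial): 1 infected
Step 1: +3 new -> 4 infected
Step 2: +6 new -> 10 infected
Step 3: +8 new -> 18 infected
Step 4: +6 new -> 24 infected
Step 5: +6 new -> 30 infected
Step 6: +4 new -> 34 infected
Step 7: +5 new -> 39 infected
Step 8: +3 new -> 42 infected
Step 9: +1 new -> 43 infected
Step 10: +0 new -> 43 infected

Answer: 43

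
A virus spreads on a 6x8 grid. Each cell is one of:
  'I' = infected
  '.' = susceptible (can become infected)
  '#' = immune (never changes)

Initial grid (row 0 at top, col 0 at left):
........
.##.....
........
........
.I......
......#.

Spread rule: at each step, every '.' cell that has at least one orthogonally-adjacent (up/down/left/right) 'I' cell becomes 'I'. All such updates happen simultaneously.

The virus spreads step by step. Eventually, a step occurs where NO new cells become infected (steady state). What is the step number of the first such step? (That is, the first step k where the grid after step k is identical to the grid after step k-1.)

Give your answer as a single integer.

Answer: 11

Derivation:
Step 0 (initial): 1 infected
Step 1: +4 new -> 5 infected
Step 2: +6 new -> 11 infected
Step 3: +5 new -> 16 infected
Step 4: +5 new -> 21 infected
Step 5: +6 new -> 27 infected
Step 6: +6 new -> 33 infected
Step 7: +6 new -> 39 infected
Step 8: +3 new -> 42 infected
Step 9: +2 new -> 44 infected
Step 10: +1 new -> 45 infected
Step 11: +0 new -> 45 infected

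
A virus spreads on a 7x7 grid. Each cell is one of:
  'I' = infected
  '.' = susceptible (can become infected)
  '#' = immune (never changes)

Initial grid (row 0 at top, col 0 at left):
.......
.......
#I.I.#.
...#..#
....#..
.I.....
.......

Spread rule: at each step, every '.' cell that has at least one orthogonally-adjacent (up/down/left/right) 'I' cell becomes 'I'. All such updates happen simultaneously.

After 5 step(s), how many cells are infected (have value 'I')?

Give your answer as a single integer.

Step 0 (initial): 3 infected
Step 1: +9 new -> 12 infected
Step 2: +13 new -> 25 infected
Step 3: +8 new -> 33 infected
Step 4: +5 new -> 38 infected
Step 5: +5 new -> 43 infected

Answer: 43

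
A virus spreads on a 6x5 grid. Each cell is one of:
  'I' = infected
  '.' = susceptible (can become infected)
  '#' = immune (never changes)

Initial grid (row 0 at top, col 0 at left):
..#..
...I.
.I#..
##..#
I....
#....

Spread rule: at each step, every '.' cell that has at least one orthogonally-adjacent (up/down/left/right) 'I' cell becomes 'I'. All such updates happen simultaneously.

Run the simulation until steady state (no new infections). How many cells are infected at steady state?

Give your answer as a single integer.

Step 0 (initial): 3 infected
Step 1: +7 new -> 10 infected
Step 2: +7 new -> 17 infected
Step 3: +4 new -> 21 infected
Step 4: +2 new -> 23 infected
Step 5: +1 new -> 24 infected
Step 6: +0 new -> 24 infected

Answer: 24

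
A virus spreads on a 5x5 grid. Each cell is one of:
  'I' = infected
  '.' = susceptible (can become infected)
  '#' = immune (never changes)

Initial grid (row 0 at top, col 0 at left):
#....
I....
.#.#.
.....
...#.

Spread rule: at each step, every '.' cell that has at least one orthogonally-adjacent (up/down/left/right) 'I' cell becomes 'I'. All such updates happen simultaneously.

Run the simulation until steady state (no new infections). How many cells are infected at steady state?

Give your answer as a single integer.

Step 0 (initial): 1 infected
Step 1: +2 new -> 3 infected
Step 2: +3 new -> 6 infected
Step 3: +5 new -> 11 infected
Step 4: +4 new -> 15 infected
Step 5: +4 new -> 19 infected
Step 6: +1 new -> 20 infected
Step 7: +1 new -> 21 infected
Step 8: +0 new -> 21 infected

Answer: 21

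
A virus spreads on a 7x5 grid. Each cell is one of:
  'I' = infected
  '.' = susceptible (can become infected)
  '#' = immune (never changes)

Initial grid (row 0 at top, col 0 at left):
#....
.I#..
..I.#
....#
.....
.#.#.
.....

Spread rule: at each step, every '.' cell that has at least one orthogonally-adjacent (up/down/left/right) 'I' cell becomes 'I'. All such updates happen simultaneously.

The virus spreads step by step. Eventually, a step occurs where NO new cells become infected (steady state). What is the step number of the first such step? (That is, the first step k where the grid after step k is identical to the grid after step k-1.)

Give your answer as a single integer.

Step 0 (initial): 2 infected
Step 1: +5 new -> 7 infected
Step 2: +6 new -> 13 infected
Step 3: +6 new -> 19 infected
Step 4: +4 new -> 23 infected
Step 5: +4 new -> 27 infected
Step 6: +2 new -> 29 infected
Step 7: +0 new -> 29 infected

Answer: 7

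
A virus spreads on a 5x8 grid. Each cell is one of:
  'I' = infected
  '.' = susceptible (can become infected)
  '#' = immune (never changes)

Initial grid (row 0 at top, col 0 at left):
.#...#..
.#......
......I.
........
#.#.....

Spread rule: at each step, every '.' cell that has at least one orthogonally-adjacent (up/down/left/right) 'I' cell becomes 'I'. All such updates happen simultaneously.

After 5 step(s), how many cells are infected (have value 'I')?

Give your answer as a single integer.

Answer: 28

Derivation:
Step 0 (initial): 1 infected
Step 1: +4 new -> 5 infected
Step 2: +7 new -> 12 infected
Step 3: +6 new -> 18 infected
Step 4: +5 new -> 23 infected
Step 5: +5 new -> 28 infected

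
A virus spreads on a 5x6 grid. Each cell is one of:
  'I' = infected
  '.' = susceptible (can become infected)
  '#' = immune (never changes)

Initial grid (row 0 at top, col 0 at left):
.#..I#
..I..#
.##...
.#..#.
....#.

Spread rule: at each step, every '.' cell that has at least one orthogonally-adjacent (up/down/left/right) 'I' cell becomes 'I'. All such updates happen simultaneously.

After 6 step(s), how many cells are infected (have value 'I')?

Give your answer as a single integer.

Step 0 (initial): 2 infected
Step 1: +5 new -> 7 infected
Step 2: +3 new -> 10 infected
Step 3: +4 new -> 14 infected
Step 4: +4 new -> 18 infected
Step 5: +3 new -> 21 infected
Step 6: +1 new -> 22 infected

Answer: 22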